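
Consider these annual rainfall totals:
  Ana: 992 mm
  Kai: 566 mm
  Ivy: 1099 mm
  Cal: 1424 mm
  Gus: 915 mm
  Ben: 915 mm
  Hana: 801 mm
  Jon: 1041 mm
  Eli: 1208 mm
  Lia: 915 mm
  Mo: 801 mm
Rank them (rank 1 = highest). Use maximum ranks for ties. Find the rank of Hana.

Sorted (descending): 1424, 1208, 1099, 1041, 992, 915, 915, 915, 801, 801, 566
The 3 values of 915 occupy positions 6–8 → each gets rank 8.
The 2 values of 801 occupy positions 9–10 → each gets rank 10.
Hana has value 801 mm → rank 10.

10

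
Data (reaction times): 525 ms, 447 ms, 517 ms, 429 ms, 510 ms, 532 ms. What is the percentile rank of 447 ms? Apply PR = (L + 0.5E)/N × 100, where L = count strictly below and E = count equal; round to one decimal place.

25.0

N = 6.
Strictly below 447: 1. Equal to 447: 1.
PR = (1 + 0.5·1)/6 × 100 = 25.0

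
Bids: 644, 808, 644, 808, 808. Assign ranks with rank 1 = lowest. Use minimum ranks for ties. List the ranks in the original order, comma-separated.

Sorted (ascending): 644, 644, 808, 808, 808
The 2 values of 644 occupy positions 1–2 → each gets rank 1.
The 3 values of 808 occupy positions 3–5 → each gets rank 3.

1, 3, 1, 3, 3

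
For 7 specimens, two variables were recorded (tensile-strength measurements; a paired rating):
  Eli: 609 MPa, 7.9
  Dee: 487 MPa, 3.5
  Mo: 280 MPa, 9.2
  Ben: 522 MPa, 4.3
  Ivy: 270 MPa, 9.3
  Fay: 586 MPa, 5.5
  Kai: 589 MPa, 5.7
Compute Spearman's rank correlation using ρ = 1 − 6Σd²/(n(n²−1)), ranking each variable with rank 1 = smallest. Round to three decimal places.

-0.286

Ranks of variable 1: 7, 3, 2, 4, 1, 5, 6
Ranks of variable 2: 5, 1, 6, 2, 7, 3, 4
d = r₁ − r₂: 2, 2, -4, 2, -6, 2, 2
d²: 4, 4, 16, 4, 36, 4, 4; Σd² = 72
ρ = 1 − 6·72/(7·48) = 1 − 432/336 = -0.286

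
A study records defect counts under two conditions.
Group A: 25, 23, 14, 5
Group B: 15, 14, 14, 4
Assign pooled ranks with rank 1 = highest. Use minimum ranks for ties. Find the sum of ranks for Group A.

14

Sorted (descending): 25, 23, 15, 14, 14, 14, 5, 4
The 3 values of 14 occupy positions 4–6 → each gets rank 4.
Group A values → pooled ranks: 25→1, 23→2, 14→4, 5→7
Rank sum = 1 + 2 + 4 + 7 = 14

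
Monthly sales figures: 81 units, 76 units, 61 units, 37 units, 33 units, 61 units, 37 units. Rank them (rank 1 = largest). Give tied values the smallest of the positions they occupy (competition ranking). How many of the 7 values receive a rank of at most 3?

4

Sorted (descending): 81, 76, 61, 61, 37, 37, 33
The 2 values of 61 occupy positions 3–4 → each gets rank 3.
The 2 values of 37 occupy positions 5–6 → each gets rank 5.
Ranks ≤ 3: {1, 2, 3, 3} → 4 values.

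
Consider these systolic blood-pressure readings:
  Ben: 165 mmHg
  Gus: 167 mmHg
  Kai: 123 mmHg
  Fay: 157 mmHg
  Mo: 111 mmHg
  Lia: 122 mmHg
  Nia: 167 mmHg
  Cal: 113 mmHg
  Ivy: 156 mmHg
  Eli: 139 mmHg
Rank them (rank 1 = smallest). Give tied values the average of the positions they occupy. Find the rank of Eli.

5

Sorted (ascending): 111, 113, 122, 123, 139, 156, 157, 165, 167, 167
The 2 values of 167 occupy positions 9–10 → average rank (9+10)/2 = 9.5.
Eli has value 139 mmHg → rank 5.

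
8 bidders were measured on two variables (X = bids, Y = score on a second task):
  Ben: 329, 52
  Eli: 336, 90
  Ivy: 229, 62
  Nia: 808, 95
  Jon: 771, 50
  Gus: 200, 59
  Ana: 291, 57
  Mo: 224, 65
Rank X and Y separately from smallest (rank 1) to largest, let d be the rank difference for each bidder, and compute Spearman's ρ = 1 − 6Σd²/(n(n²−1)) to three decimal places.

Ranks of variable 1: 5, 6, 3, 8, 7, 1, 4, 2
Ranks of variable 2: 2, 7, 5, 8, 1, 4, 3, 6
d = r₁ − r₂: 3, -1, -2, 0, 6, -3, 1, -4
d²: 9, 1, 4, 0, 36, 9, 1, 16; Σd² = 76
ρ = 1 − 6·76/(8·63) = 1 − 456/504 = 0.095

0.095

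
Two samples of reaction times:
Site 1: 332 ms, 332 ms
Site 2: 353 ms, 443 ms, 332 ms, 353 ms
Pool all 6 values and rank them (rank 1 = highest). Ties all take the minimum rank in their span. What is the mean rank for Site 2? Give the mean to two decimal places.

Sorted (descending): 443, 353, 353, 332, 332, 332
The 2 values of 353 occupy positions 2–3 → each gets rank 2.
The 3 values of 332 occupy positions 4–6 → each gets rank 4.
Site 2 values → pooled ranks: 353→2, 443→1, 332→4, 353→2
Mean rank = (2 + 1 + 4 + 2) / 4 = 2.25

2.25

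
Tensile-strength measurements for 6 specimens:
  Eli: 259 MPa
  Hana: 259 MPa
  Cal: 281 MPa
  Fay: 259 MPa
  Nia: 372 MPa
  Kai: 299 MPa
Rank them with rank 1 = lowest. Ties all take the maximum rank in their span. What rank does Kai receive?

5

Sorted (ascending): 259, 259, 259, 281, 299, 372
The 3 values of 259 occupy positions 1–3 → each gets rank 3.
Kai has value 299 MPa → rank 5.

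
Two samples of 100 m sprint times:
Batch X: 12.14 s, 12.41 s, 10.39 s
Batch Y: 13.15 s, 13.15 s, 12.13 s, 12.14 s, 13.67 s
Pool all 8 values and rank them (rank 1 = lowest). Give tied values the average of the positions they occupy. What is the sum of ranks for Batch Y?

Sorted (ascending): 10.39, 12.13, 12.14, 12.14, 12.41, 13.15, 13.15, 13.67
The 2 values of 12.14 occupy positions 3–4 → average rank (3+4)/2 = 3.5.
The 2 values of 13.15 occupy positions 6–7 → average rank (6+7)/2 = 6.5.
Batch Y values → pooled ranks: 13.15→6.5, 13.15→6.5, 12.13→2, 12.14→3.5, 13.67→8
Rank sum = 6.5 + 6.5 + 2 + 3.5 + 8 = 26.5

26.5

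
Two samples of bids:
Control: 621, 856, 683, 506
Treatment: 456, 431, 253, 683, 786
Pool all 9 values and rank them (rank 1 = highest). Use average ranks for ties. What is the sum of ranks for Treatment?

Sorted (descending): 856, 786, 683, 683, 621, 506, 456, 431, 253
The 2 values of 683 occupy positions 3–4 → average rank (3+4)/2 = 3.5.
Treatment values → pooled ranks: 456→7, 431→8, 253→9, 683→3.5, 786→2
Rank sum = 7 + 8 + 9 + 3.5 + 2 = 29.5

29.5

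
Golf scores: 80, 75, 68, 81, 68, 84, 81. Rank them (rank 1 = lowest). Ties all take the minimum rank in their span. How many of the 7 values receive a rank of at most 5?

Sorted (ascending): 68, 68, 75, 80, 81, 81, 84
The 2 values of 68 occupy positions 1–2 → each gets rank 1.
The 2 values of 81 occupy positions 5–6 → each gets rank 5.
Ranks ≤ 5: {1, 1, 3, 4, 5, 5} → 6 values.

6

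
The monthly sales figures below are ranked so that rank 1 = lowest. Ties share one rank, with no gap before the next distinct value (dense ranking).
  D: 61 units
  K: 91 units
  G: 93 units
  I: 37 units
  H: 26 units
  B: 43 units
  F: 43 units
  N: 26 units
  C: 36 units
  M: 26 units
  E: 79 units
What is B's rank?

Sorted (ascending): 26, 26, 26, 36, 37, 43, 43, 61, 79, 91, 93
The 3 values of 26 share dense rank 1.
The 2 values of 43 share dense rank 4.
Remaining distinct values take the next consecutive integers.
B has value 43 units → rank 4.

4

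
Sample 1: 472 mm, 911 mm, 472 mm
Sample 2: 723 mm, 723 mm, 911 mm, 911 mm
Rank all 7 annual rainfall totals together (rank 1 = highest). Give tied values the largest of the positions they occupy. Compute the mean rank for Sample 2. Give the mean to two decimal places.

Sorted (descending): 911, 911, 911, 723, 723, 472, 472
The 3 values of 911 occupy positions 1–3 → each gets rank 3.
The 2 values of 723 occupy positions 4–5 → each gets rank 5.
The 2 values of 472 occupy positions 6–7 → each gets rank 7.
Sample 2 values → pooled ranks: 723→5, 723→5, 911→3, 911→3
Mean rank = (5 + 5 + 3 + 3) / 4 = 4.00

4.00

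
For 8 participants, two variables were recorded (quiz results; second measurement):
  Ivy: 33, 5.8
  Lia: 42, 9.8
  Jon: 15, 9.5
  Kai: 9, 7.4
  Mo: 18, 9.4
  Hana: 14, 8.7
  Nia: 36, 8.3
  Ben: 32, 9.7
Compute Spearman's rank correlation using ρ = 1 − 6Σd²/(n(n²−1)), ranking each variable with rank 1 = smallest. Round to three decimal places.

0.286

Ranks of variable 1: 6, 8, 3, 1, 4, 2, 7, 5
Ranks of variable 2: 1, 8, 6, 2, 5, 4, 3, 7
d = r₁ − r₂: 5, 0, -3, -1, -1, -2, 4, -2
d²: 25, 0, 9, 1, 1, 4, 16, 4; Σd² = 60
ρ = 1 − 6·60/(8·63) = 1 − 360/504 = 0.286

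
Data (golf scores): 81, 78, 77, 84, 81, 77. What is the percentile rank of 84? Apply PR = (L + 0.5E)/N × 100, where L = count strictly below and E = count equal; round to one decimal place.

N = 6.
Strictly below 84: 5. Equal to 84: 1.
PR = (5 + 0.5·1)/6 × 100 = 91.7

91.7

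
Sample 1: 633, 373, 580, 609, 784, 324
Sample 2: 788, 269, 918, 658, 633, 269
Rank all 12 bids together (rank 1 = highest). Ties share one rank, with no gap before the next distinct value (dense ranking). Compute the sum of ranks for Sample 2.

32

Sorted (descending): 918, 788, 784, 658, 633, 633, 609, 580, 373, 324, 269, 269
The 2 values of 633 share dense rank 5.
The 2 values of 269 share dense rank 10.
Remaining distinct values take the next consecutive integers.
Sample 2 values → pooled ranks: 788→2, 269→10, 918→1, 658→4, 633→5, 269→10
Rank sum = 2 + 10 + 1 + 4 + 5 + 10 = 32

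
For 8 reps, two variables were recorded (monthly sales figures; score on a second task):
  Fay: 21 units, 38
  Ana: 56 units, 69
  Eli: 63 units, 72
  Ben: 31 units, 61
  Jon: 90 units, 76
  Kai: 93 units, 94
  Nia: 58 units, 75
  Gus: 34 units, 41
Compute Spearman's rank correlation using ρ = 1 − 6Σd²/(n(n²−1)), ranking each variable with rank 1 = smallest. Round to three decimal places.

0.952

Ranks of variable 1: 1, 4, 6, 2, 7, 8, 5, 3
Ranks of variable 2: 1, 4, 5, 3, 7, 8, 6, 2
d = r₁ − r₂: 0, 0, 1, -1, 0, 0, -1, 1
d²: 0, 0, 1, 1, 0, 0, 1, 1; Σd² = 4
ρ = 1 − 6·4/(8·63) = 1 − 24/504 = 0.952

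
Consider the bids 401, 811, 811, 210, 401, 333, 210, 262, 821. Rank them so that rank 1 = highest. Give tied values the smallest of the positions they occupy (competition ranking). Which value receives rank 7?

Sorted (descending): 821, 811, 811, 401, 401, 333, 262, 210, 210
The 2 values of 811 occupy positions 2–3 → each gets rank 2.
The 2 values of 401 occupy positions 4–5 → each gets rank 4.
The 2 values of 210 occupy positions 8–9 → each gets rank 8.
Rank 7 → value 262.

262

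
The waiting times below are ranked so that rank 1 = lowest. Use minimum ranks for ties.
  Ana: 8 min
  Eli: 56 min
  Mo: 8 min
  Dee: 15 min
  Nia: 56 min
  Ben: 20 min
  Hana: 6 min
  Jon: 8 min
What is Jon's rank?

Sorted (ascending): 6, 8, 8, 8, 15, 20, 56, 56
The 3 values of 8 occupy positions 2–4 → each gets rank 2.
The 2 values of 56 occupy positions 7–8 → each gets rank 7.
Jon has value 8 min → rank 2.

2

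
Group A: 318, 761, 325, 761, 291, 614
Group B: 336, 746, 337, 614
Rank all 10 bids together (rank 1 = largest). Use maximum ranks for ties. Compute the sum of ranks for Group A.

36

Sorted (descending): 761, 761, 746, 614, 614, 337, 336, 325, 318, 291
The 2 values of 761 occupy positions 1–2 → each gets rank 2.
The 2 values of 614 occupy positions 4–5 → each gets rank 5.
Group A values → pooled ranks: 318→9, 761→2, 325→8, 761→2, 291→10, 614→5
Rank sum = 9 + 2 + 8 + 2 + 10 + 5 = 36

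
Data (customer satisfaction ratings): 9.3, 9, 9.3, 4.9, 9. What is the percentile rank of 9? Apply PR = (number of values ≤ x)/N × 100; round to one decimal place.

60.0

N = 5.
Strictly below 9: 1. Equal to 9: 2.
PR = 3/5 × 100 = 60.0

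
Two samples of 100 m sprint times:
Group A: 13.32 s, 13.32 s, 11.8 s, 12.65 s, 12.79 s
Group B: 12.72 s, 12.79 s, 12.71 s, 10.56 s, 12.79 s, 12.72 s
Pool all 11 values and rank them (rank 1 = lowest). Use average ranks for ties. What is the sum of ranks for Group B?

Sorted (ascending): 10.56, 11.8, 12.65, 12.71, 12.72, 12.72, 12.79, 12.79, 12.79, 13.32, 13.32
The 2 values of 12.72 occupy positions 5–6 → average rank (5+6)/2 = 5.5.
The 3 values of 12.79 occupy positions 7–9 → average rank 8.
The 2 values of 13.32 occupy positions 10–11 → average rank (10+11)/2 = 10.5.
Group B values → pooled ranks: 12.72→5.5, 12.79→8, 12.71→4, 10.56→1, 12.79→8, 12.72→5.5
Rank sum = 5.5 + 8 + 4 + 1 + 8 + 5.5 = 32

32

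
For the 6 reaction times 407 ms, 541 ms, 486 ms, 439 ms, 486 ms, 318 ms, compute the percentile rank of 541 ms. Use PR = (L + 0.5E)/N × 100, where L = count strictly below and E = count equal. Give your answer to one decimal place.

N = 6.
Strictly below 541: 5. Equal to 541: 1.
PR = (5 + 0.5·1)/6 × 100 = 91.7

91.7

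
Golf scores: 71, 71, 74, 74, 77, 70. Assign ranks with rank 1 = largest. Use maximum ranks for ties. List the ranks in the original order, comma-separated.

Sorted (descending): 77, 74, 74, 71, 71, 70
The 2 values of 74 occupy positions 2–3 → each gets rank 3.
The 2 values of 71 occupy positions 4–5 → each gets rank 5.

5, 5, 3, 3, 1, 6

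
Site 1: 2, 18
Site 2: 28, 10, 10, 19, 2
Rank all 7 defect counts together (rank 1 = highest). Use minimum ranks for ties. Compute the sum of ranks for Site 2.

Sorted (descending): 28, 19, 18, 10, 10, 2, 2
The 2 values of 10 occupy positions 4–5 → each gets rank 4.
The 2 values of 2 occupy positions 6–7 → each gets rank 6.
Site 2 values → pooled ranks: 28→1, 10→4, 10→4, 19→2, 2→6
Rank sum = 1 + 4 + 4 + 2 + 6 = 17

17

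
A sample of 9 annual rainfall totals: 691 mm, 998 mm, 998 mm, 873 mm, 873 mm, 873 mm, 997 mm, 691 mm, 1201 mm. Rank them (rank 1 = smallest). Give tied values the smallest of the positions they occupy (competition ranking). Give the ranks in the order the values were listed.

Sorted (ascending): 691, 691, 873, 873, 873, 997, 998, 998, 1201
The 2 values of 691 occupy positions 1–2 → each gets rank 1.
The 3 values of 873 occupy positions 3–5 → each gets rank 3.
The 2 values of 998 occupy positions 7–8 → each gets rank 7.

1, 7, 7, 3, 3, 3, 6, 1, 9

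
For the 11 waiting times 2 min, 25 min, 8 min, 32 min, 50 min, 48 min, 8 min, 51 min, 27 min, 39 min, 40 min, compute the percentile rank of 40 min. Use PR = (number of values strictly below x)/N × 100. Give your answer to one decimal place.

N = 11.
Strictly below 40: 7. Equal to 40: 1.
PR = 7/11 × 100 = 63.6

63.6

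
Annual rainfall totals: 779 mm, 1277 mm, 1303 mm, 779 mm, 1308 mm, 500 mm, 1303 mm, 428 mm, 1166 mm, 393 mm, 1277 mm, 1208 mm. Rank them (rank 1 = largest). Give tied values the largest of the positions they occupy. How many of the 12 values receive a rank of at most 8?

7

Sorted (descending): 1308, 1303, 1303, 1277, 1277, 1208, 1166, 779, 779, 500, 428, 393
The 2 values of 1303 occupy positions 2–3 → each gets rank 3.
The 2 values of 1277 occupy positions 4–5 → each gets rank 5.
The 2 values of 779 occupy positions 8–9 → each gets rank 9.
Ranks ≤ 8: {1, 3, 3, 5, 5, 6, 7} → 7 values.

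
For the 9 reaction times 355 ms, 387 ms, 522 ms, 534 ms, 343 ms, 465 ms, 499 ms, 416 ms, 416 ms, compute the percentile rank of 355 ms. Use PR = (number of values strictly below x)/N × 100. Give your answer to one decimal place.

N = 9.
Strictly below 355: 1. Equal to 355: 1.
PR = 1/9 × 100 = 11.1

11.1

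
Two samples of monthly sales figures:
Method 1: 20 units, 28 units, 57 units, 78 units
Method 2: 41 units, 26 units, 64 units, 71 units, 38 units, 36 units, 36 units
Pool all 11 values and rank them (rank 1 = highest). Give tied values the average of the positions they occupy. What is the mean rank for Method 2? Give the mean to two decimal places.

5.86

Sorted (descending): 78, 71, 64, 57, 41, 38, 36, 36, 28, 26, 20
The 2 values of 36 occupy positions 7–8 → average rank (7+8)/2 = 7.5.
Method 2 values → pooled ranks: 41→5, 26→10, 64→3, 71→2, 38→6, 36→7.5, 36→7.5
Mean rank = (5 + 10 + 3 + 2 + 6 + 7.5 + 7.5) / 7 = 5.86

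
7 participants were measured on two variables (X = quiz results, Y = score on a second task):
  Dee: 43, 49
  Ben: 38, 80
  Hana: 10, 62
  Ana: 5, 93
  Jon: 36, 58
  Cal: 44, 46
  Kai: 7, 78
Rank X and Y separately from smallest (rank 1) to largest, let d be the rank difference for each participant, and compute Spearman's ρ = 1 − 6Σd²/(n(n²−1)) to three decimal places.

-0.786

Ranks of variable 1: 6, 5, 3, 1, 4, 7, 2
Ranks of variable 2: 2, 6, 4, 7, 3, 1, 5
d = r₁ − r₂: 4, -1, -1, -6, 1, 6, -3
d²: 16, 1, 1, 36, 1, 36, 9; Σd² = 100
ρ = 1 − 6·100/(7·48) = 1 − 600/336 = -0.786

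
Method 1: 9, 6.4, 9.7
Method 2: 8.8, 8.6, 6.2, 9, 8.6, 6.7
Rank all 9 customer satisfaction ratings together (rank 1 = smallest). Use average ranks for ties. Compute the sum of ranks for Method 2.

Sorted (ascending): 6.2, 6.4, 6.7, 8.6, 8.6, 8.8, 9, 9, 9.7
The 2 values of 8.6 occupy positions 4–5 → average rank (4+5)/2 = 4.5.
The 2 values of 9 occupy positions 7–8 → average rank (7+8)/2 = 7.5.
Method 2 values → pooled ranks: 8.8→6, 8.6→4.5, 6.2→1, 9→7.5, 8.6→4.5, 6.7→3
Rank sum = 6 + 4.5 + 1 + 7.5 + 4.5 + 3 = 26.5

26.5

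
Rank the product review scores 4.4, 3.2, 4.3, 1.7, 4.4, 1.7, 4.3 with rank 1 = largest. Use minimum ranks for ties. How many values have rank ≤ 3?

Sorted (descending): 4.4, 4.4, 4.3, 4.3, 3.2, 1.7, 1.7
The 2 values of 4.4 occupy positions 1–2 → each gets rank 1.
The 2 values of 4.3 occupy positions 3–4 → each gets rank 3.
The 2 values of 1.7 occupy positions 6–7 → each gets rank 6.
Ranks ≤ 3: {1, 1, 3, 3} → 4 values.

4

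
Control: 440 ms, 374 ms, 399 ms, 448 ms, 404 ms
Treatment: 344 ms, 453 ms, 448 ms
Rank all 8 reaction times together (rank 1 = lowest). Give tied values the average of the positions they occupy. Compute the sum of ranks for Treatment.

15.5

Sorted (ascending): 344, 374, 399, 404, 440, 448, 448, 453
The 2 values of 448 occupy positions 6–7 → average rank (6+7)/2 = 6.5.
Treatment values → pooled ranks: 344→1, 453→8, 448→6.5
Rank sum = 1 + 8 + 6.5 = 15.5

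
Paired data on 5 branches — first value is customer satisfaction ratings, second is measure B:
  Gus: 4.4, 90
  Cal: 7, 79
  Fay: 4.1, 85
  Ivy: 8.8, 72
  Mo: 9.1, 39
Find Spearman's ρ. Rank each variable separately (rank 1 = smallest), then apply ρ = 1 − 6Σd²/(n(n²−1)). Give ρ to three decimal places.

Ranks of variable 1: 2, 3, 1, 4, 5
Ranks of variable 2: 5, 3, 4, 2, 1
d = r₁ − r₂: -3, 0, -3, 2, 4
d²: 9, 0, 9, 4, 16; Σd² = 38
ρ = 1 − 6·38/(5·24) = 1 − 228/120 = -0.900

-0.900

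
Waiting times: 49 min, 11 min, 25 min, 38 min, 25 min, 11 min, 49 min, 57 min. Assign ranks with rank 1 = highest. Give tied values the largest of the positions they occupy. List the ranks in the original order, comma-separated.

Sorted (descending): 57, 49, 49, 38, 25, 25, 11, 11
The 2 values of 49 occupy positions 2–3 → each gets rank 3.
The 2 values of 25 occupy positions 5–6 → each gets rank 6.
The 2 values of 11 occupy positions 7–8 → each gets rank 8.

3, 8, 6, 4, 6, 8, 3, 1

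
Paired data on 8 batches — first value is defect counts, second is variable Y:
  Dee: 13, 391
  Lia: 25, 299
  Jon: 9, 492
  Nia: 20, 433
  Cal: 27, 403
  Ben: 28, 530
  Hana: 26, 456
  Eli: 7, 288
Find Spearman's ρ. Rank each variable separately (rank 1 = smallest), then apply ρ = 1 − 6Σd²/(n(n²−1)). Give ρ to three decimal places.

Ranks of variable 1: 3, 5, 2, 4, 7, 8, 6, 1
Ranks of variable 2: 3, 2, 7, 5, 4, 8, 6, 1
d = r₁ − r₂: 0, 3, -5, -1, 3, 0, 0, 0
d²: 0, 9, 25, 1, 9, 0, 0, 0; Σd² = 44
ρ = 1 − 6·44/(8·63) = 1 − 264/504 = 0.476

0.476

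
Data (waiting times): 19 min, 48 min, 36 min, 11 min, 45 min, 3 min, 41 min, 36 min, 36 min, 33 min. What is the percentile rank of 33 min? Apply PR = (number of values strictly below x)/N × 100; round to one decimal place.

30.0

N = 10.
Strictly below 33: 3. Equal to 33: 1.
PR = 3/10 × 100 = 30.0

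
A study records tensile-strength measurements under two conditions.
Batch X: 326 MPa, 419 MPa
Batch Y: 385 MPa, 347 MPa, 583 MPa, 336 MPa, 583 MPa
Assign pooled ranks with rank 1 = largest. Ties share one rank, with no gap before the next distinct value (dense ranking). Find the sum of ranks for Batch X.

8

Sorted (descending): 583, 583, 419, 385, 347, 336, 326
The 2 values of 583 share dense rank 1.
Remaining distinct values take the next consecutive integers.
Batch X values → pooled ranks: 326→6, 419→2
Rank sum = 6 + 2 = 8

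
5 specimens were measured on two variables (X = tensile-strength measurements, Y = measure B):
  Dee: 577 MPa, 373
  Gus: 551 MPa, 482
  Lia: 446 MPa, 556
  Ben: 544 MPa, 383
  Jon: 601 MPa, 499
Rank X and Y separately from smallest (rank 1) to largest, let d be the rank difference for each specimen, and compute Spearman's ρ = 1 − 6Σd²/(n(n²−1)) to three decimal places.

Ranks of variable 1: 4, 3, 1, 2, 5
Ranks of variable 2: 1, 3, 5, 2, 4
d = r₁ − r₂: 3, 0, -4, 0, 1
d²: 9, 0, 16, 0, 1; Σd² = 26
ρ = 1 − 6·26/(5·24) = 1 − 156/120 = -0.300

-0.300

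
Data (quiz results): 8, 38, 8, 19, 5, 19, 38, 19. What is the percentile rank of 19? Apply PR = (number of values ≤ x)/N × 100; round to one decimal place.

75.0

N = 8.
Strictly below 19: 3. Equal to 19: 3.
PR = 6/8 × 100 = 75.0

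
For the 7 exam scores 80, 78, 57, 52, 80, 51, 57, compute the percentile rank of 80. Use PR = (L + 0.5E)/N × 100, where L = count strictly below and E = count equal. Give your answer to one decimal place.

N = 7.
Strictly below 80: 5. Equal to 80: 2.
PR = (5 + 0.5·2)/7 × 100 = 85.7

85.7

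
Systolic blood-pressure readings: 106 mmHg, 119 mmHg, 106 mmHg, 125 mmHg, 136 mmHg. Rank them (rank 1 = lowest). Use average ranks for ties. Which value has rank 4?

125

Sorted (ascending): 106, 106, 119, 125, 136
The 2 values of 106 occupy positions 1–2 → average rank (1+2)/2 = 1.5.
Rank 4 → value 125.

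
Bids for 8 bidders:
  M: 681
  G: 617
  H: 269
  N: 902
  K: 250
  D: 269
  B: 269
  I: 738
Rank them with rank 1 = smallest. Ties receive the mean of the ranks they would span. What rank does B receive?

3

Sorted (ascending): 250, 269, 269, 269, 617, 681, 738, 902
The 3 values of 269 occupy positions 2–4 → average rank 3.
B has value 269 → rank 3.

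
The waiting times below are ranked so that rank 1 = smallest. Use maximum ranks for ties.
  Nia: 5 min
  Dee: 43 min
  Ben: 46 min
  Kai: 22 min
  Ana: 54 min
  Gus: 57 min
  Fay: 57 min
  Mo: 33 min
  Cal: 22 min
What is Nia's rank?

1

Sorted (ascending): 5, 22, 22, 33, 43, 46, 54, 57, 57
The 2 values of 22 occupy positions 2–3 → each gets rank 3.
The 2 values of 57 occupy positions 8–9 → each gets rank 9.
Nia has value 5 min → rank 1.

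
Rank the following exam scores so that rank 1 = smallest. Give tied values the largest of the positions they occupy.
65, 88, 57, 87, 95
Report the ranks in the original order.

Sorted (ascending): 57, 65, 87, 88, 95
No ties — each value takes its position as its rank.

2, 4, 1, 3, 5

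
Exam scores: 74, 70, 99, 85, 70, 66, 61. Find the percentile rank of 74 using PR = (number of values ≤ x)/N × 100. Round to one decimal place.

71.4

N = 7.
Strictly below 74: 4. Equal to 74: 1.
PR = 5/7 × 100 = 71.4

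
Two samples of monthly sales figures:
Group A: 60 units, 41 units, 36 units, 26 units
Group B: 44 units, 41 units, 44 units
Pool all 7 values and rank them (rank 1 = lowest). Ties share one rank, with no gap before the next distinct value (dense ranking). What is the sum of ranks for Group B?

Sorted (ascending): 26, 36, 41, 41, 44, 44, 60
The 2 values of 41 share dense rank 3.
The 2 values of 44 share dense rank 4.
Remaining distinct values take the next consecutive integers.
Group B values → pooled ranks: 44→4, 41→3, 44→4
Rank sum = 4 + 3 + 4 = 11

11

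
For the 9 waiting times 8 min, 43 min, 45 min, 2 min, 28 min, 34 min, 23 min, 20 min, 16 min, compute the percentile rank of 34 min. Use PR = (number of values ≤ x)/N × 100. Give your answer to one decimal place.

77.8

N = 9.
Strictly below 34: 6. Equal to 34: 1.
PR = 7/9 × 100 = 77.8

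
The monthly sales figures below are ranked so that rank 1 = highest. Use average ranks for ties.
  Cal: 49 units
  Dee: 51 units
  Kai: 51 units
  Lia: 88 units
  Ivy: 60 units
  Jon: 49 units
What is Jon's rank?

Sorted (descending): 88, 60, 51, 51, 49, 49
The 2 values of 51 occupy positions 3–4 → average rank (3+4)/2 = 3.5.
The 2 values of 49 occupy positions 5–6 → average rank (5+6)/2 = 5.5.
Jon has value 49 units → rank 5.5.

5.5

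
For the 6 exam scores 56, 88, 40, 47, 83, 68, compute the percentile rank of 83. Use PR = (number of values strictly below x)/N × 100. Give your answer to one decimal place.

N = 6.
Strictly below 83: 4. Equal to 83: 1.
PR = 4/6 × 100 = 66.7

66.7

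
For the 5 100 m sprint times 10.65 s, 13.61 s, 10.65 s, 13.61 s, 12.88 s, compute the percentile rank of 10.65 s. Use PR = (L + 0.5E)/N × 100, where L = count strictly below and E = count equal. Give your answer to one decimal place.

N = 5.
Strictly below 10.65: 0. Equal to 10.65: 2.
PR = (0 + 0.5·2)/5 × 100 = 20.0

20.0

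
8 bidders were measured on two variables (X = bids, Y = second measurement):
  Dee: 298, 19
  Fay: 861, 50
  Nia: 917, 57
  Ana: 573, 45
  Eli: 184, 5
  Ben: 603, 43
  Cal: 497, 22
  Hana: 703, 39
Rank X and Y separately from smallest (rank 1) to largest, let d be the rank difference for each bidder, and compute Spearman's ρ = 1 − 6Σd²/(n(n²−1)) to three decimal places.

Ranks of variable 1: 2, 7, 8, 4, 1, 5, 3, 6
Ranks of variable 2: 2, 7, 8, 6, 1, 5, 3, 4
d = r₁ − r₂: 0, 0, 0, -2, 0, 0, 0, 2
d²: 0, 0, 0, 4, 0, 0, 0, 4; Σd² = 8
ρ = 1 − 6·8/(8·63) = 1 − 48/504 = 0.905

0.905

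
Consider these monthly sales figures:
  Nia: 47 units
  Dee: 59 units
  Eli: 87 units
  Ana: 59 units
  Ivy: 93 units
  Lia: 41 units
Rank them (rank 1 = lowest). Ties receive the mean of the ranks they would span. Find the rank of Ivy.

6

Sorted (ascending): 41, 47, 59, 59, 87, 93
The 2 values of 59 occupy positions 3–4 → average rank (3+4)/2 = 3.5.
Ivy has value 93 units → rank 6.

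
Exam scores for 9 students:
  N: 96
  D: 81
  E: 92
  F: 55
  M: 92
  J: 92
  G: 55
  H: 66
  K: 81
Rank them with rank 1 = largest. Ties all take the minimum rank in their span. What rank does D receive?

5

Sorted (descending): 96, 92, 92, 92, 81, 81, 66, 55, 55
The 3 values of 92 occupy positions 2–4 → each gets rank 2.
The 2 values of 81 occupy positions 5–6 → each gets rank 5.
The 2 values of 55 occupy positions 8–9 → each gets rank 8.
D has value 81 → rank 5.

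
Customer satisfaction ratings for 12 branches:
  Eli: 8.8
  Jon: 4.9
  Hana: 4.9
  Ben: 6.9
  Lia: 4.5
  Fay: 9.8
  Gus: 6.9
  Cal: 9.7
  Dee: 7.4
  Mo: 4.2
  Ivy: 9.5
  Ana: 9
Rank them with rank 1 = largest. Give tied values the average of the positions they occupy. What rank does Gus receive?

Sorted (descending): 9.8, 9.7, 9.5, 9, 8.8, 7.4, 6.9, 6.9, 4.9, 4.9, 4.5, 4.2
The 2 values of 6.9 occupy positions 7–8 → average rank (7+8)/2 = 7.5.
The 2 values of 4.9 occupy positions 9–10 → average rank (9+10)/2 = 9.5.
Gus has value 6.9 → rank 7.5.

7.5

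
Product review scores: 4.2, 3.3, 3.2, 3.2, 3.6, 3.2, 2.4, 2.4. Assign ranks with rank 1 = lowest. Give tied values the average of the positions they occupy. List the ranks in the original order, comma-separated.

Sorted (ascending): 2.4, 2.4, 3.2, 3.2, 3.2, 3.3, 3.6, 4.2
The 2 values of 2.4 occupy positions 1–2 → average rank (1+2)/2 = 1.5.
The 3 values of 3.2 occupy positions 3–5 → average rank 4.

8, 6, 4, 4, 7, 4, 1.5, 1.5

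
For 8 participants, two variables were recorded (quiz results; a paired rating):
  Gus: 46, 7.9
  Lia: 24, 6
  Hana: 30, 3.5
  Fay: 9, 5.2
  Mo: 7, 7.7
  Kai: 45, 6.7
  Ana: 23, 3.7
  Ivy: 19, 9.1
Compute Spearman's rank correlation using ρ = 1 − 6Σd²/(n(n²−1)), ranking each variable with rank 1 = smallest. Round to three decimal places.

-0.024

Ranks of variable 1: 8, 5, 6, 2, 1, 7, 4, 3
Ranks of variable 2: 7, 4, 1, 3, 6, 5, 2, 8
d = r₁ − r₂: 1, 1, 5, -1, -5, 2, 2, -5
d²: 1, 1, 25, 1, 25, 4, 4, 25; Σd² = 86
ρ = 1 − 6·86/(8·63) = 1 − 516/504 = -0.024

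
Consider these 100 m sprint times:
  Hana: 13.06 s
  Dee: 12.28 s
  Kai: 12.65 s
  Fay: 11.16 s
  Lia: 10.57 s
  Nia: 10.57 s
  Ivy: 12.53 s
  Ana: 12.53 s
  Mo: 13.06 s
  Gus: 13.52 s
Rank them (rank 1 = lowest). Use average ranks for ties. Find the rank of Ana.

5.5

Sorted (ascending): 10.57, 10.57, 11.16, 12.28, 12.53, 12.53, 12.65, 13.06, 13.06, 13.52
The 2 values of 10.57 occupy positions 1–2 → average rank (1+2)/2 = 1.5.
The 2 values of 12.53 occupy positions 5–6 → average rank (5+6)/2 = 5.5.
The 2 values of 13.06 occupy positions 8–9 → average rank (8+9)/2 = 8.5.
Ana has value 12.53 s → rank 5.5.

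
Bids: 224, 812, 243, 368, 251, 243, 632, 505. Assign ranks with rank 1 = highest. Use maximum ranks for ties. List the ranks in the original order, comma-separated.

8, 1, 7, 4, 5, 7, 2, 3

Sorted (descending): 812, 632, 505, 368, 251, 243, 243, 224
The 2 values of 243 occupy positions 6–7 → each gets rank 7.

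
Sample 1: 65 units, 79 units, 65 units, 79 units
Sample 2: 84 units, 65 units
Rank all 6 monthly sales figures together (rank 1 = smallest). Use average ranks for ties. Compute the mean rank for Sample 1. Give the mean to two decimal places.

3.25

Sorted (ascending): 65, 65, 65, 79, 79, 84
The 3 values of 65 occupy positions 1–3 → average rank 2.
The 2 values of 79 occupy positions 4–5 → average rank (4+5)/2 = 4.5.
Sample 1 values → pooled ranks: 65→2, 79→4.5, 65→2, 79→4.5
Mean rank = (2 + 4.5 + 2 + 4.5) / 4 = 3.25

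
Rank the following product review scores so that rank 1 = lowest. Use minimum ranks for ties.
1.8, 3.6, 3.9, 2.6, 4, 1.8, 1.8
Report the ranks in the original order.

Sorted (ascending): 1.8, 1.8, 1.8, 2.6, 3.6, 3.9, 4
The 3 values of 1.8 occupy positions 1–3 → each gets rank 1.

1, 5, 6, 4, 7, 1, 1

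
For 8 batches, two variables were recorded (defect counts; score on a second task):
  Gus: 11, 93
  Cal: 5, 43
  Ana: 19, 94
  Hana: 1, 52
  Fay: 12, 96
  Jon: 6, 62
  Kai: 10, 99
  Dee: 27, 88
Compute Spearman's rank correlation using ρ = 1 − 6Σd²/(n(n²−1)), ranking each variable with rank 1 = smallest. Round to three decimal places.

0.571

Ranks of variable 1: 5, 2, 7, 1, 6, 3, 4, 8
Ranks of variable 2: 5, 1, 6, 2, 7, 3, 8, 4
d = r₁ − r₂: 0, 1, 1, -1, -1, 0, -4, 4
d²: 0, 1, 1, 1, 1, 0, 16, 16; Σd² = 36
ρ = 1 − 6·36/(8·63) = 1 − 216/504 = 0.571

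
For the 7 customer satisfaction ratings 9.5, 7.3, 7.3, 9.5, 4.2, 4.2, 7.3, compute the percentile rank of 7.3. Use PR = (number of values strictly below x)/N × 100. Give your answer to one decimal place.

N = 7.
Strictly below 7.3: 2. Equal to 7.3: 3.
PR = 2/7 × 100 = 28.6

28.6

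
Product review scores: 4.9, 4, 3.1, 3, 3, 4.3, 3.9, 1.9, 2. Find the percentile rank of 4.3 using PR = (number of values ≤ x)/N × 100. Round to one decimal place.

88.9

N = 9.
Strictly below 4.3: 7. Equal to 4.3: 1.
PR = 8/9 × 100 = 88.9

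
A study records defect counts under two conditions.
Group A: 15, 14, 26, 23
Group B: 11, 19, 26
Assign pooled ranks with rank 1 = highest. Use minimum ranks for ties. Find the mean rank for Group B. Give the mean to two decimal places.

4.00

Sorted (descending): 26, 26, 23, 19, 15, 14, 11
The 2 values of 26 occupy positions 1–2 → each gets rank 1.
Group B values → pooled ranks: 11→7, 19→4, 26→1
Mean rank = (7 + 4 + 1) / 3 = 4.00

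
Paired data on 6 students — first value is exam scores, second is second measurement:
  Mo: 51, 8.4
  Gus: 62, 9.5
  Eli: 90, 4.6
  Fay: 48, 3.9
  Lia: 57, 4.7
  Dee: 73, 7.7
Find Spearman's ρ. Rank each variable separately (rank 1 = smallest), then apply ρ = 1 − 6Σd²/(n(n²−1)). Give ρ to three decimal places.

0.143

Ranks of variable 1: 2, 4, 6, 1, 3, 5
Ranks of variable 2: 5, 6, 2, 1, 3, 4
d = r₁ − r₂: -3, -2, 4, 0, 0, 1
d²: 9, 4, 16, 0, 0, 1; Σd² = 30
ρ = 1 − 6·30/(6·35) = 1 − 180/210 = 0.143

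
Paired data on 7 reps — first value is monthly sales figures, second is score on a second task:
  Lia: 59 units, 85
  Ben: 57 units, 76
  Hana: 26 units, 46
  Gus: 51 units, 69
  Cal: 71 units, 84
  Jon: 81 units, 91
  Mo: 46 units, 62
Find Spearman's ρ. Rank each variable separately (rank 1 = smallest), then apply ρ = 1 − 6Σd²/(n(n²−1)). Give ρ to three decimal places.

Ranks of variable 1: 5, 4, 1, 3, 6, 7, 2
Ranks of variable 2: 6, 4, 1, 3, 5, 7, 2
d = r₁ − r₂: -1, 0, 0, 0, 1, 0, 0
d²: 1, 0, 0, 0, 1, 0, 0; Σd² = 2
ρ = 1 − 6·2/(7·48) = 1 − 12/336 = 0.964

0.964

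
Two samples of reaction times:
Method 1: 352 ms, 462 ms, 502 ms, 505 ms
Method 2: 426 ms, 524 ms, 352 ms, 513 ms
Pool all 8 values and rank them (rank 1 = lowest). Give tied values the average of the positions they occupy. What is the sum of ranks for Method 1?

16.5

Sorted (ascending): 352, 352, 426, 462, 502, 505, 513, 524
The 2 values of 352 occupy positions 1–2 → average rank (1+2)/2 = 1.5.
Method 1 values → pooled ranks: 352→1.5, 462→4, 502→5, 505→6
Rank sum = 1.5 + 4 + 5 + 6 = 16.5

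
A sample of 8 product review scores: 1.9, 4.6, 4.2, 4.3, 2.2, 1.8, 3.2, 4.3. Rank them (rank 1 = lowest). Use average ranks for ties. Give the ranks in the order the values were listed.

Sorted (ascending): 1.8, 1.9, 2.2, 3.2, 4.2, 4.3, 4.3, 4.6
The 2 values of 4.3 occupy positions 6–7 → average rank (6+7)/2 = 6.5.

2, 8, 5, 6.5, 3, 1, 4, 6.5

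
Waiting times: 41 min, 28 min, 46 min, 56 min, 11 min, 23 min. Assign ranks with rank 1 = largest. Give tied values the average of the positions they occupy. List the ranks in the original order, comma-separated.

Sorted (descending): 56, 46, 41, 28, 23, 11
No ties — each value takes its position as its rank.

3, 4, 2, 1, 6, 5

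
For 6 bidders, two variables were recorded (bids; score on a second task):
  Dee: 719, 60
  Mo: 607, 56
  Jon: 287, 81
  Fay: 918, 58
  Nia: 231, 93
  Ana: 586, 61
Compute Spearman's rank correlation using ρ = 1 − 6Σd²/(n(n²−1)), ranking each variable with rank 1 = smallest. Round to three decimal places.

-0.829

Ranks of variable 1: 5, 4, 2, 6, 1, 3
Ranks of variable 2: 3, 1, 5, 2, 6, 4
d = r₁ − r₂: 2, 3, -3, 4, -5, -1
d²: 4, 9, 9, 16, 25, 1; Σd² = 64
ρ = 1 − 6·64/(6·35) = 1 − 384/210 = -0.829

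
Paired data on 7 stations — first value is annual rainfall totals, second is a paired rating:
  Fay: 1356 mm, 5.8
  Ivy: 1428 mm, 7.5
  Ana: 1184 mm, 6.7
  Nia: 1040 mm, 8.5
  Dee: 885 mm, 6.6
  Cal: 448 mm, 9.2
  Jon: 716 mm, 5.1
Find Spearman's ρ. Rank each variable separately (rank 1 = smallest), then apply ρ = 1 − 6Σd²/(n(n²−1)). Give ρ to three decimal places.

-0.107

Ranks of variable 1: 6, 7, 5, 4, 3, 1, 2
Ranks of variable 2: 2, 5, 4, 6, 3, 7, 1
d = r₁ − r₂: 4, 2, 1, -2, 0, -6, 1
d²: 16, 4, 1, 4, 0, 36, 1; Σd² = 62
ρ = 1 − 6·62/(7·48) = 1 − 372/336 = -0.107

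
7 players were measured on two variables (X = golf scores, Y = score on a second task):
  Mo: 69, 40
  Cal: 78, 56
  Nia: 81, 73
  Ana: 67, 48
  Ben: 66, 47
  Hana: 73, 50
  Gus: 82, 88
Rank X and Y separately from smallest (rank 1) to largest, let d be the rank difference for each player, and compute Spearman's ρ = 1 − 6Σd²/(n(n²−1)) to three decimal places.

0.893

Ranks of variable 1: 3, 5, 6, 2, 1, 4, 7
Ranks of variable 2: 1, 5, 6, 3, 2, 4, 7
d = r₁ − r₂: 2, 0, 0, -1, -1, 0, 0
d²: 4, 0, 0, 1, 1, 0, 0; Σd² = 6
ρ = 1 − 6·6/(7·48) = 1 − 36/336 = 0.893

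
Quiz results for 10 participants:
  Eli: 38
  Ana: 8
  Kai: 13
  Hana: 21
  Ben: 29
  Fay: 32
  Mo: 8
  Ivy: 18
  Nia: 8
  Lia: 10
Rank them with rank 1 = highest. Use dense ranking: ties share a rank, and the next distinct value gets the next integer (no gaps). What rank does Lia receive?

7

Sorted (descending): 38, 32, 29, 21, 18, 13, 10, 8, 8, 8
The 3 values of 8 share dense rank 8.
Remaining distinct values take the next consecutive integers.
Lia has value 10 → rank 7.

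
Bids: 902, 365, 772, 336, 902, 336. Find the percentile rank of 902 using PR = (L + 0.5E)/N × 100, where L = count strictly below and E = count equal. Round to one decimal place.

N = 6.
Strictly below 902: 4. Equal to 902: 2.
PR = (4 + 0.5·2)/6 × 100 = 83.3

83.3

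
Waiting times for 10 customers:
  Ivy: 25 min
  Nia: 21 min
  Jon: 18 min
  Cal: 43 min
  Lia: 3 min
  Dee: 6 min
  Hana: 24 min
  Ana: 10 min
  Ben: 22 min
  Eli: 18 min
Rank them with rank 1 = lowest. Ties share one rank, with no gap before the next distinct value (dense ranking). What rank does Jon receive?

Sorted (ascending): 3, 6, 10, 18, 18, 21, 22, 24, 25, 43
The 2 values of 18 share dense rank 4.
Remaining distinct values take the next consecutive integers.
Jon has value 18 min → rank 4.

4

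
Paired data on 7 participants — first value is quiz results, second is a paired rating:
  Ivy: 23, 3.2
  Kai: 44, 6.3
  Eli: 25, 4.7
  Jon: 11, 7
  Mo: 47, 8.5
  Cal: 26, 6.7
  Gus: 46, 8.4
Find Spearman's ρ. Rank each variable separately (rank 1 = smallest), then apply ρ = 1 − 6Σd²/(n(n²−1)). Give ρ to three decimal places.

0.607

Ranks of variable 1: 2, 5, 3, 1, 7, 4, 6
Ranks of variable 2: 1, 3, 2, 5, 7, 4, 6
d = r₁ − r₂: 1, 2, 1, -4, 0, 0, 0
d²: 1, 4, 1, 16, 0, 0, 0; Σd² = 22
ρ = 1 − 6·22/(7·48) = 1 − 132/336 = 0.607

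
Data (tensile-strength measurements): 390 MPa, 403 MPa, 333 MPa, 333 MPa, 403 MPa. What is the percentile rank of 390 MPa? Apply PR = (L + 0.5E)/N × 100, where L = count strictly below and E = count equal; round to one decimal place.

N = 5.
Strictly below 390: 2. Equal to 390: 1.
PR = (2 + 0.5·1)/5 × 100 = 50.0

50.0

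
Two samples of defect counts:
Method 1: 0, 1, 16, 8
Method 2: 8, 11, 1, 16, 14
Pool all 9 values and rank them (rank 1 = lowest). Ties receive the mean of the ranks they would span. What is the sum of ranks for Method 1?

16.5

Sorted (ascending): 0, 1, 1, 8, 8, 11, 14, 16, 16
The 2 values of 1 occupy positions 2–3 → average rank (2+3)/2 = 2.5.
The 2 values of 8 occupy positions 4–5 → average rank (4+5)/2 = 4.5.
The 2 values of 16 occupy positions 8–9 → average rank (8+9)/2 = 8.5.
Method 1 values → pooled ranks: 0→1, 1→2.5, 16→8.5, 8→4.5
Rank sum = 1 + 2.5 + 8.5 + 4.5 = 16.5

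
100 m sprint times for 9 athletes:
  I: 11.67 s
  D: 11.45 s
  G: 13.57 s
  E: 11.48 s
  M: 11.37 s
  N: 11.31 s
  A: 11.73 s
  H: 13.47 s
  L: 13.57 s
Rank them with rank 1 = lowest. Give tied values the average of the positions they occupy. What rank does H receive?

7

Sorted (ascending): 11.31, 11.37, 11.45, 11.48, 11.67, 11.73, 13.47, 13.57, 13.57
The 2 values of 13.57 occupy positions 8–9 → average rank (8+9)/2 = 8.5.
H has value 13.47 s → rank 7.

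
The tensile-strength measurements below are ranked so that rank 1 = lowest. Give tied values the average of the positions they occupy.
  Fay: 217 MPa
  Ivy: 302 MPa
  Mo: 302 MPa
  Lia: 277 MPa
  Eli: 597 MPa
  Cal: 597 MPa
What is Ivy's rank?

3.5

Sorted (ascending): 217, 277, 302, 302, 597, 597
The 2 values of 302 occupy positions 3–4 → average rank (3+4)/2 = 3.5.
The 2 values of 597 occupy positions 5–6 → average rank (5+6)/2 = 5.5.
Ivy has value 302 MPa → rank 3.5.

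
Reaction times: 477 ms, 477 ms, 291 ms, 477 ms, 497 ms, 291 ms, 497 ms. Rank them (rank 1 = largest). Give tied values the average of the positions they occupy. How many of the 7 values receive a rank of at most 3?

Sorted (descending): 497, 497, 477, 477, 477, 291, 291
The 2 values of 497 occupy positions 1–2 → average rank (1+2)/2 = 1.5.
The 3 values of 477 occupy positions 3–5 → average rank 4.
The 2 values of 291 occupy positions 6–7 → average rank (6+7)/2 = 6.5.
Ranks ≤ 3: {1.5, 1.5} → 2 values.

2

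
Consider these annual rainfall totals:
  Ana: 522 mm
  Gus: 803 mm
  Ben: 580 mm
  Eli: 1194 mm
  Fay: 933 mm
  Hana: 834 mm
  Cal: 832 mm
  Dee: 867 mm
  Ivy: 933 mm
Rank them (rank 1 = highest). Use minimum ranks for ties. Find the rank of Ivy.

2

Sorted (descending): 1194, 933, 933, 867, 834, 832, 803, 580, 522
The 2 values of 933 occupy positions 2–3 → each gets rank 2.
Ivy has value 933 mm → rank 2.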